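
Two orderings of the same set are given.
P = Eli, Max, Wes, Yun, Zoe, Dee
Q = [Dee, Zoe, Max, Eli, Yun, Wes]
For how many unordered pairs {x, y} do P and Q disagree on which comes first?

11 disagreeing pairs

Assign each item its position (1..6) in the first ordering, then rewrite the second ordering as that position sequence:
positions: Eli→1, Max→2, Wes→3, Yun→4, Zoe→5, Dee→6
second ordering as positions: [6, 5, 2, 1, 4, 3]
Discordant pairs = inversions in this position sequence.
6: 5, 2, 1, 4, 3 → 5
5: 2, 1, 4, 3 → 4
2: 1 → 1
1: 0
4: 3 → 1
3: 0
Total: 5 + 4 + 1 + 0 + 1 + 0 = 11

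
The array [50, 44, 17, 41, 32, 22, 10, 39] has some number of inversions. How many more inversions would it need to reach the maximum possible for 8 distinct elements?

7 inversions short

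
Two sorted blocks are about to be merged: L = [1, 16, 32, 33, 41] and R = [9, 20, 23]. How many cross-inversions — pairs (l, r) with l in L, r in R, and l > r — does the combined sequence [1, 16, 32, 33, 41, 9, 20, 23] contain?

For each element r of the right run, count left-run elements greater than r:
r = 9: 16, 32, 33, 41 → 4
r = 20: 32, 33, 41 → 3
r = 23: 32, 33, 41 → 3
Cross-inversions: 4 + 3 + 3 = 10

10 split inversions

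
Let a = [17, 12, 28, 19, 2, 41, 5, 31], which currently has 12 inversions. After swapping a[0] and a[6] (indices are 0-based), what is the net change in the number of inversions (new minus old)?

Positions 0 and 6 hold 17 and 5; after swapping, the array is [5, 12, 28, 19, 2, 41, 17, 31].
Count, for each position, how many later elements it exceeds:
5: 1
12: 1
28: 3
19: 2
2: 0
41: 2
17: 0
31: 0
Sum: 1 + 1 + 3 + 2 + 0 + 2 + 0 + 0 = 9
Change: 9 − 12 = -3

-3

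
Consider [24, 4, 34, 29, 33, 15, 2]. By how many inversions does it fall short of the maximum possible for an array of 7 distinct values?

Maximum inversions for 7 distinct elements is C(7, 2) = 7·6/2 = 21.
Current inversions — for each element, count later smaller elements:
24: 3
4: 1
34: 4
29: 2
33: 2
15: 1
2: 0
Current total: 3 + 1 + 4 + 2 + 2 + 1 + 0 = 13
Shortfall: 21 − 13 = 8

8 inversions short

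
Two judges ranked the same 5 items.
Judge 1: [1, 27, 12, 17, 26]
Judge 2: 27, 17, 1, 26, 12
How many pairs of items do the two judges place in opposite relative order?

4

Assign each item its position (1..5) in the first ordering, then rewrite the second ordering as that position sequence:
positions: 1→1, 27→2, 12→3, 17→4, 26→5
second ordering as positions: [2, 4, 1, 5, 3]
Discordant pairs = inversions in this position sequence.
2: 1 → 1
4: 1, 3 → 2
1: 0
5: 3 → 1
3: 0
Total: 1 + 2 + 0 + 1 + 0 = 4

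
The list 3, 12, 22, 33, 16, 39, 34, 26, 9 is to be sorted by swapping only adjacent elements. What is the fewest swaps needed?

13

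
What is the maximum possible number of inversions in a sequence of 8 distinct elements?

28 inversions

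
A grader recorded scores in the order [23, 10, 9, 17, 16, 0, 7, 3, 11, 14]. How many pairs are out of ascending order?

For each element, count later entries that are smaller:
23 → 10, 9, 17, 16, 0, 7, 3, 11, 14 → 9
10 → 9, 0, 7, 3 → 4
9 → 0, 7, 3 → 3
17 → 16, 0, 7, 3, 11, 14 → 6
16 → 0, 7, 3, 11, 14 → 5
0 → none → 0
7 → 3 → 1
3 → none → 0
11 → none → 0
14 → none → 0
Sum: 9 + 4 + 3 + 6 + 5 + 0 + 1 + 0 + 0 + 0 = 28

28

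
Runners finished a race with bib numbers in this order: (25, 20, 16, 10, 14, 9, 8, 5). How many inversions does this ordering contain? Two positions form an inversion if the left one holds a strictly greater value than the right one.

27

For each element, count later entries that are smaller:
25: 7
20: 6
16: 5
10: 3
14: 3
9: 2
8: 1
5: 0
Sum: 7 + 6 + 5 + 3 + 3 + 2 + 1 + 0 = 27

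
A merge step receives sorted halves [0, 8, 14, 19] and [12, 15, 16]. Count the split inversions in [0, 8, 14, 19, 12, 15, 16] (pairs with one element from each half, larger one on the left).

Count, for every r in R, how many entries of L exceed r:
r = 12: 14, 19 → 2
r = 15: 19 → 1
r = 16: 19 → 1
Cross-inversions: 2 + 1 + 1 = 4

4 split inversions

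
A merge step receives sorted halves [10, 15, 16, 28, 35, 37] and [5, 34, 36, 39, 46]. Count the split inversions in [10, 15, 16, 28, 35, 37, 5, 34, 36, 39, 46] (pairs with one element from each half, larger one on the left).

9 split inversions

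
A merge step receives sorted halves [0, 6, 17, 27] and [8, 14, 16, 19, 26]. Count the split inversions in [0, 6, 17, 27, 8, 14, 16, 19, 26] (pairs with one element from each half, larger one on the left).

There are 8 split inversions.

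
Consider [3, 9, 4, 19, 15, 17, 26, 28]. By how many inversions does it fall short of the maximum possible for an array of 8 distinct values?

25

Maximum inversions for 8 distinct elements is C(8, 2) = 8·7/2 = 28.
Current inversions — for each element, count later smaller elements:
3: 0
9: 1
4: 0
19: 2
15: 0
17: 0
26: 0
28: 0
Current total: 0 + 1 + 0 + 2 + 0 + 0 + 0 + 0 = 3
Shortfall: 28 − 3 = 25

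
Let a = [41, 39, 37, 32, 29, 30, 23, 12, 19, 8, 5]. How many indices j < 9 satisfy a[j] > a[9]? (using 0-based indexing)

9

The element at index 9 is 8.
Elements before it: 41, 39, 37, 32, 29, 30, 23, 12, 19
Those larger than 8: 41, 39, 37, 32, 29, 30, 23, 12, 19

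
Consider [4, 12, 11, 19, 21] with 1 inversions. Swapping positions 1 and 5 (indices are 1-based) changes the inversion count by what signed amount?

+7

Positions 1 and 5 hold 4 and 21; after swapping, the array is [21, 12, 11, 19, 4].
Element-by-element contributions:
21: 4
12: 2
11: 1
19: 1
4: 0
Sum: 4 + 2 + 1 + 1 + 0 = 8
Change: 8 − 1 = +7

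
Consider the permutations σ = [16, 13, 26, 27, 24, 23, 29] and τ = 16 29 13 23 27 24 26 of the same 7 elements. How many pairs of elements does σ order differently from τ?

Assign each item its position (1..7) in the first ordering, then rewrite the second ordering as that position sequence:
positions: 16→1, 13→2, 26→3, 27→4, 24→5, 23→6, 29→7
second ordering as positions: [1, 7, 2, 6, 4, 5, 3]
Discordant pairs = inversions in this position sequence.
1: 0
7: 2, 6, 4, 5, 3 → 5
2: 0
6: 4, 5, 3 → 3
4: 3 → 1
5: 3 → 1
3: 0
Total: 0 + 5 + 0 + 3 + 1 + 1 + 0 = 10

There are 10 discordant pairs.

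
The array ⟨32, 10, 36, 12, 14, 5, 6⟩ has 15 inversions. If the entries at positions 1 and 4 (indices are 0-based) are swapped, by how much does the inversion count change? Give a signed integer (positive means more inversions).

Positions 1 and 4 hold 10 and 14; after swapping, the array is [32, 14, 36, 12, 10, 5, 6].
Count, for each position, how many later elements it exceeds:
32 → 14, 12, 10, 5, 6 → 5
14 → 12, 10, 5, 6 → 4
36 → 12, 10, 5, 6 → 4
12 → 10, 5, 6 → 3
10 → 5, 6 → 2
5 → none → 0
6 → none → 0
Sum: 5 + 4 + 4 + 3 + 2 + 0 + 0 = 18
Change: 18 − 15 = +3

+3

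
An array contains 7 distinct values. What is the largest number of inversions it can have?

A reversed (strictly descending) arrangement makes every pair an inversion, giving C(7, 2) inversions.
C(7, 2) = 7·6/2 = 21

There are 21 inversions.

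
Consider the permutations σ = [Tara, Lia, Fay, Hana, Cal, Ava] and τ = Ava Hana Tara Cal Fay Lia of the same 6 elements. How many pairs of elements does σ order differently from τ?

Assign each item its position (1..6) in the first ordering, then rewrite the second ordering as that position sequence:
positions: Tara→1, Lia→2, Fay→3, Hana→4, Cal→5, Ava→6
second ordering as positions: [6, 4, 1, 5, 3, 2]
Discordant pairs = inversions in this position sequence.
6: 4, 1, 5, 3, 2 → 5
4: 1, 3, 2 → 3
1: 0
5: 3, 2 → 2
3: 2 → 1
2: 0
Total: 5 + 3 + 0 + 2 + 1 + 0 = 11

11 discordant pairs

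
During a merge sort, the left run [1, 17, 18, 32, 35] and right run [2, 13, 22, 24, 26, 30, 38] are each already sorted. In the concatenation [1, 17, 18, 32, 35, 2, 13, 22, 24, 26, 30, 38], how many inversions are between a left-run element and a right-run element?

16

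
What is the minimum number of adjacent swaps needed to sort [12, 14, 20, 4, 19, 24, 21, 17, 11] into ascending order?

The minimum number of adjacent swaps to sort an array equals its inversion count, since every such swap removes exactly one inversion.
Count inversions — for each element, later elements that are smaller:
12: 4, 11 → 2
14: 4, 11 → 2
20: 4, 19, 17, 11 → 4
4: none → 0
19: 17, 11 → 2
24: 21, 17, 11 → 3
21: 17, 11 → 2
17: 11 → 1
11: none → 0
Total inversions: 2 + 2 + 4 + 0 + 2 + 3 + 2 + 1 + 0 = 16

16 adjacent swaps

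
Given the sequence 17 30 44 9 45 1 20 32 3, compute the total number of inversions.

Element-by-element contributions:
17: 3
30: 4
44: 5
9: 2
45: 4
1: 0
20: 1
32: 1
3: 0
Sum: 3 + 4 + 5 + 2 + 4 + 0 + 1 + 1 + 0 = 20

20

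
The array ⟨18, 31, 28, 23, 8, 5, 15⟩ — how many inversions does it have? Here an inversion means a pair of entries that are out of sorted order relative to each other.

Element-by-element contributions:
18 → 8, 5, 15 → 3
31 → 28, 23, 8, 5, 15 → 5
28 → 23, 8, 5, 15 → 4
23 → 8, 5, 15 → 3
8 → 5 → 1
5 → none → 0
15 → none → 0
Sum: 3 + 5 + 4 + 3 + 1 + 0 + 0 = 16

There are 16 inversions.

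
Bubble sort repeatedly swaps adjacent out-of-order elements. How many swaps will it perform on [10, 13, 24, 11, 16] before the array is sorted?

Minimum adjacent swaps = number of inversions (each swap of adjacent out-of-order elements removes one inversion and no swap can remove more).
Count inversions — for each element, later elements that are smaller:
10: none → 0
13: 11 → 1
24: 11, 16 → 2
11: none → 0
16: none → 0
Total inversions: 0 + 1 + 2 + 0 + 0 = 3

3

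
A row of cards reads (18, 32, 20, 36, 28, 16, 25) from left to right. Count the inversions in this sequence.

11

Sweep left to right; for each value list the smaller values that follow it:
18: 1
32: 4
20: 1
36: 3
28: 2
16: 0
25: 0
Sum: 1 + 4 + 1 + 3 + 2 + 0 + 0 = 11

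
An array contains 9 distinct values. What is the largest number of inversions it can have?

36 inversions

The maximum occurs when the array is in strictly decreasing order: every one of the C(9, 2) pairs is inverted.
C(9, 2) = 9·8/2 = 36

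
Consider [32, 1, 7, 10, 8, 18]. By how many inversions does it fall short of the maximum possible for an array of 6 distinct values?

9

Maximum inversions for 6 distinct elements is C(6, 2) = 6·5/2 = 15.
Current inversions — for each element, count later smaller elements:
32: 5
1: 0
7: 0
10: 1
8: 0
18: 0
Current total: 5 + 0 + 0 + 1 + 0 + 0 = 6
Shortfall: 15 − 6 = 9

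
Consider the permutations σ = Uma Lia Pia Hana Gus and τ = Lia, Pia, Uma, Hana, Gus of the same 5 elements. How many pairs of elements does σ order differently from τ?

There are 2 discordant pairs.

Assign each item its position (1..5) in the first ordering, then rewrite the second ordering as that position sequence:
positions: Uma→1, Lia→2, Pia→3, Hana→4, Gus→5
second ordering as positions: [2, 3, 1, 4, 5]
Discordant pairs = inversions in this position sequence.
2: 1 → 1
3: 1 → 1
1: 0
4: 0
5: 0
Total: 1 + 1 + 0 + 0 + 0 = 2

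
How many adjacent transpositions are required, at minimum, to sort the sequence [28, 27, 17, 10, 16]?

9 adjacent swaps

Minimum adjacent swaps = number of inversions (each swap of adjacent out-of-order elements removes one inversion and no swap can remove more).
Count inversions — for each element, later elements that are smaller:
28: 27, 17, 10, 16 → 4
27: 17, 10, 16 → 3
17: 10, 16 → 2
10: none → 0
16: none → 0
Total inversions: 4 + 3 + 2 + 0 + 0 = 9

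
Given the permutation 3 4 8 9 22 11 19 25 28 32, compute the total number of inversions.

2 out-of-order pairs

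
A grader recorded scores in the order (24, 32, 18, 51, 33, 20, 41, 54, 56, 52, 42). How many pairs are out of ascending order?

Sweep left to right; for each value list the smaller values that follow it:
24: 2
32: 2
18: 0
51: 4
33: 1
20: 0
41: 0
54: 2
56: 2
52: 1
42: 0
Sum: 2 + 2 + 0 + 4 + 1 + 0 + 0 + 2 + 2 + 1 + 0 = 14

Inversions: 14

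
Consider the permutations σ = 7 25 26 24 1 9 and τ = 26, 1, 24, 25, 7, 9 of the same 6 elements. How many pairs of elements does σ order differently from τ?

8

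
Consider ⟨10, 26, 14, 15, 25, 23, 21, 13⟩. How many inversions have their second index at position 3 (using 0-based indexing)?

1 such element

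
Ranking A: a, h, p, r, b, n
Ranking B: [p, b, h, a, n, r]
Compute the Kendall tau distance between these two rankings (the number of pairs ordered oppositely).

There are 7 discordant pairs.

Assign each item its position (1..6) in the first ordering, then rewrite the second ordering as that position sequence:
positions: a→1, h→2, p→3, r→4, b→5, n→6
second ordering as positions: [3, 5, 2, 1, 6, 4]
Discordant pairs = inversions in this position sequence.
3: 2, 1 → 2
5: 2, 1, 4 → 3
2: 1 → 1
1: 0
6: 4 → 1
4: 0
Total: 2 + 3 + 1 + 0 + 1 + 0 = 7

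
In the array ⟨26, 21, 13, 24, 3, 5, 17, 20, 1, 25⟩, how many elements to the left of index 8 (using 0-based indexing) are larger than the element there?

The element at index 8 is 1.
Elements before it: 26, 21, 13, 24, 3, 5, 17, 20
Those larger than 1: 26, 21, 13, 24, 3, 5, 17, 20

8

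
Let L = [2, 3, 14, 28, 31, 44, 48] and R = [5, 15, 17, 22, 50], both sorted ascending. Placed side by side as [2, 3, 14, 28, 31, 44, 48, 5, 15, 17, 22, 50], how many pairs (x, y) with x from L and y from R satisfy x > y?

Take each right-half value and tally the left-half values above it:
r = 5: 14, 28, 31, 44, 48 → 5
r = 15: 28, 31, 44, 48 → 4
r = 17: 28, 31, 44, 48 → 4
r = 22: 28, 31, 44, 48 → 4
r = 50: none → 0
Cross-inversions: 5 + 4 + 4 + 4 + 0 = 17

Cross-inversions: 17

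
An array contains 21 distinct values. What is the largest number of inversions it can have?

A reversed (strictly descending) arrangement makes every pair an inversion, giving C(21, 2) inversions.
C(21, 2) = 21·20/2 = 210

210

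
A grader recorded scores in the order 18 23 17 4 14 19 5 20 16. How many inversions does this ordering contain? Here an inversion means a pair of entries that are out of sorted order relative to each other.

Count, for each position, how many later elements it exceeds:
18: 5
23: 7
17: 4
4: 0
14: 1
19: 2
5: 0
20: 1
16: 0
Sum: 5 + 7 + 4 + 0 + 1 + 2 + 0 + 1 + 0 = 20

20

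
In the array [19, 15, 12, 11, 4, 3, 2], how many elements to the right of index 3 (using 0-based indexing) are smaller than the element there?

3 such elements

The element at index 3 is 11.
Elements after it: 4, 3, 2
Those smaller than 11: 4, 3, 2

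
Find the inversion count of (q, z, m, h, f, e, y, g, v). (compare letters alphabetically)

22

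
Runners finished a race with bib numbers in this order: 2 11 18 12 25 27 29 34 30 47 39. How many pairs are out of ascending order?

Count, for each position, how many later elements it exceeds:
2 → none → 0
11 → none → 0
18 → 12 → 1
12 → none → 0
25 → none → 0
27 → none → 0
29 → none → 0
34 → 30 → 1
30 → none → 0
47 → 39 → 1
39 → none → 0
Sum: 0 + 0 + 1 + 0 + 0 + 0 + 0 + 1 + 0 + 1 + 0 = 3

There are 3 out-of-order pairs.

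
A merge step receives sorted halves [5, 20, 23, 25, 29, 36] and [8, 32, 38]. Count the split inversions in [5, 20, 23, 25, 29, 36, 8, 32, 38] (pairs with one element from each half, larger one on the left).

For each element r of the right run, count left-run elements greater than r:
r = 8: 20, 23, 25, 29, 36 → 5
r = 32: 36 → 1
r = 38: none → 0
Cross-inversions: 5 + 1 + 0 = 6

6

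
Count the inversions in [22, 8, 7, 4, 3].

Listing every pair i<j with a[i]>a[j] (using 0-based positions):
(0,1): 22 > 8
(0,2): 22 > 7
(0,3): 22 > 4
(0,4): 22 > 3
(1,2): 8 > 7
(1,3): 8 > 4
(1,4): 8 > 3
(2,3): 7 > 4
(2,4): 7 > 3
(3,4): 4 > 3
That's 10 pairs.

Inversions: 10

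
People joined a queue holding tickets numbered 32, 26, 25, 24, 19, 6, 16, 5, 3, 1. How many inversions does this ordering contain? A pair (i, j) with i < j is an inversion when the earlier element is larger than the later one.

Count, for each position, how many later elements it exceeds:
32 → 26, 25, 24, 19, 6, 16, 5, 3, 1 → 9
26 → 25, 24, 19, 6, 16, 5, 3, 1 → 8
25 → 24, 19, 6, 16, 5, 3, 1 → 7
24 → 19, 6, 16, 5, 3, 1 → 6
19 → 6, 16, 5, 3, 1 → 5
6 → 5, 3, 1 → 3
16 → 5, 3, 1 → 3
5 → 3, 1 → 2
3 → 1 → 1
1 → none → 0
Sum: 9 + 8 + 7 + 6 + 5 + 3 + 3 + 2 + 1 + 0 = 44

44 out-of-order pairs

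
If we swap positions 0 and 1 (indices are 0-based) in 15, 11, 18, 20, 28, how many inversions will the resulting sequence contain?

Inversions: 0

Positions 0 and 1 hold 15 and 11; after swapping, the array is [11, 15, 18, 20, 28].
Element-by-element contributions:
11 → none → 0
15 → none → 0
18 → none → 0
20 → none → 0
28 → none → 0
Sum: 0 + 0 + 0 + 0 + 0 = 0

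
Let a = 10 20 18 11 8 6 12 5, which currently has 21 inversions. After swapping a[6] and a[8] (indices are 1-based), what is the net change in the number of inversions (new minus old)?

Positions 6 and 8 hold 6 and 5; after swapping, the array is [10, 20, 18, 11, 8, 5, 12, 6].
Count, for each position, how many later elements it exceeds:
10 → 8, 5, 6 → 3
20 → 18, 11, 8, 5, 12, 6 → 6
18 → 11, 8, 5, 12, 6 → 5
11 → 8, 5, 6 → 3
8 → 5, 6 → 2
5 → none → 0
12 → 6 → 1
6 → none → 0
Sum: 3 + 6 + 5 + 3 + 2 + 0 + 1 + 0 = 20
Change: 20 − 21 = -1

-1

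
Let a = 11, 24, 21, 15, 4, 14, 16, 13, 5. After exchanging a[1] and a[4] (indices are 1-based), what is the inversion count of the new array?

25

Positions 1 and 4 hold 11 and 15; after swapping, the array is [15, 24, 21, 11, 4, 14, 16, 13, 5].
For each element, count later entries that are smaller:
15 → 11, 4, 14, 13, 5 → 5
24 → 21, 11, 4, 14, 16, 13, 5 → 7
21 → 11, 4, 14, 16, 13, 5 → 6
11 → 4, 5 → 2
4 → none → 0
14 → 13, 5 → 2
16 → 13, 5 → 2
13 → 5 → 1
5 → none → 0
Sum: 5 + 7 + 6 + 2 + 0 + 2 + 2 + 1 + 0 = 25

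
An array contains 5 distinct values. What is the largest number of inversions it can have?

A reversed (strictly descending) arrangement makes every pair an inversion, giving C(5, 2) inversions.
C(5, 2) = 5·4/2 = 10

Inversions: 10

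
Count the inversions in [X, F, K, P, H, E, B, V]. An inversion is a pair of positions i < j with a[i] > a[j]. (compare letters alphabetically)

18 inversions

Sweep left to right; for each value list the smaller values that follow it:
X: 7
F: 2
K: 3
P: 3
H: 2
E: 1
B: 0
V: 0
Sum: 7 + 2 + 3 + 3 + 2 + 1 + 0 + 0 = 18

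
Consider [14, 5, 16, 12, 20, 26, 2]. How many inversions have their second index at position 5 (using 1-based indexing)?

0

The element at index 5 is 20.
Elements before it: 14, 5, 16, 12
None of them are larger than 20.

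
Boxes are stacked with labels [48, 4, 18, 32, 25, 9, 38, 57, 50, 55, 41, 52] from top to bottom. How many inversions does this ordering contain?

Count, for each position, how many later elements it exceeds:
48: 7
4: 0
18: 1
32: 2
25: 1
9: 0
38: 0
57: 4
50: 1
55: 2
41: 0
52: 0
Sum: 7 + 0 + 1 + 2 + 1 + 0 + 0 + 4 + 1 + 2 + 0 + 0 = 18

18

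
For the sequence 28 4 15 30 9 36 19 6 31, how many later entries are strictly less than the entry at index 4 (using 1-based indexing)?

3 such elements

The element at index 4 is 30.
Elements after it: 9, 36, 19, 6, 31
Those smaller than 30: 9, 19, 6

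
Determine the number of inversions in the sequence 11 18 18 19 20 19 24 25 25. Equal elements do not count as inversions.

1 inversion

Count, for each position, how many later elements it exceeds:
11 → none → 0
18 → none → 0
18 → none → 0
19 → none → 0
20 → 19 → 1
19 → none → 0
24 → none → 0
25 → none → 0
25 → none → 0
Sum: 0 + 0 + 0 + 0 + 1 + 0 + 0 + 0 + 0 = 1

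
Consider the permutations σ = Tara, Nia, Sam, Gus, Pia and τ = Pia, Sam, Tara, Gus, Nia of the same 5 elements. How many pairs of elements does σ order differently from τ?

7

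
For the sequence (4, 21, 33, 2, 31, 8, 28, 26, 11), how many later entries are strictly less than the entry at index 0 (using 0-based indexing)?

The element at index 0 is 4.
Elements after it: 21, 33, 2, 31, 8, 28, 26, 11
Those smaller than 4: 2

1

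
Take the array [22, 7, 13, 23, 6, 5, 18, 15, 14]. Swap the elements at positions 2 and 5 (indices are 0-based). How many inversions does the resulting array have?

Inversions: 17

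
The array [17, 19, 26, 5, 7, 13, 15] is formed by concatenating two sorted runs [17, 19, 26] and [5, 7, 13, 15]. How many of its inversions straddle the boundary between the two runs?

For each element r of the right run, count left-run elements greater than r:
r = 5: 17, 19, 26 → 3
r = 7: 17, 19, 26 → 3
r = 13: 17, 19, 26 → 3
r = 15: 17, 19, 26 → 3
Cross-inversions: 3 + 3 + 3 + 3 = 12

Cross-inversions: 12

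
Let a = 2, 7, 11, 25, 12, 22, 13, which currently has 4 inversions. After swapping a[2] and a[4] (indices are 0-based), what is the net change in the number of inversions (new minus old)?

+1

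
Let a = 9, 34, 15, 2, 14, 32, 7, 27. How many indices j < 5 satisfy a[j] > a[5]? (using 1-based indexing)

The element at index 5 is 14.
Elements before it: 9, 34, 15, 2
Those larger than 14: 34, 15

2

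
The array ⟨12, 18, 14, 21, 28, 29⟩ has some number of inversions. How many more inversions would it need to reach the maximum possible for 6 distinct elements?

Maximum inversions for 6 distinct elements is C(6, 2) = 6·5/2 = 15.
Current inversions — for each element, count later smaller elements:
12: 0
18: 1
14: 0
21: 0
28: 0
29: 0
Current total: 0 + 1 + 0 + 0 + 0 + 0 = 1
Shortfall: 15 − 1 = 14

14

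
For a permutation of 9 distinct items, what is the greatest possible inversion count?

36 inversions

The maximum occurs when the array is in strictly decreasing order: every one of the C(9, 2) pairs is inverted.
C(9, 2) = 9·8/2 = 36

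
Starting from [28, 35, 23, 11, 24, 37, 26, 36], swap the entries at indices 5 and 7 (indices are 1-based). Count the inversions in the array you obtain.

Inversions: 12

Positions 5 and 7 hold 24 and 26; after swapping, the array is [28, 35, 23, 11, 26, 37, 24, 36].
Count, for each position, how many later elements it exceeds:
28 → 23, 11, 26, 24 → 4
35 → 23, 11, 26, 24 → 4
23 → 11 → 1
11 → none → 0
26 → 24 → 1
37 → 24, 36 → 2
24 → none → 0
36 → none → 0
Sum: 4 + 4 + 1 + 0 + 1 + 2 + 0 + 0 = 12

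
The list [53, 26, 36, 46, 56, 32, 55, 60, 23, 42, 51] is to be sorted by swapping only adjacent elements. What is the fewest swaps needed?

25

The minimum number of adjacent swaps to sort an array equals its inversion count, since every such swap removes exactly one inversion.
Count inversions — for each element, later elements that are smaller:
53: 26, 36, 46, 32, 23, 42, 51 → 7
26: 23 → 1
36: 32, 23 → 2
46: 32, 23, 42 → 3
56: 32, 55, 23, 42, 51 → 5
32: 23 → 1
55: 23, 42, 51 → 3
60: 23, 42, 51 → 3
23: none → 0
42: none → 0
51: none → 0
Total inversions: 7 + 1 + 2 + 3 + 5 + 1 + 3 + 3 + 0 + 0 + 0 = 25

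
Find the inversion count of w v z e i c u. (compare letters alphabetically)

15

Element-by-element contributions:
w → v, e, i, c, u → 5
v → e, i, c, u → 4
z → e, i, c, u → 4
e → c → 1
i → c → 1
c → none → 0
u → none → 0
Sum: 5 + 4 + 4 + 1 + 1 + 0 + 0 = 15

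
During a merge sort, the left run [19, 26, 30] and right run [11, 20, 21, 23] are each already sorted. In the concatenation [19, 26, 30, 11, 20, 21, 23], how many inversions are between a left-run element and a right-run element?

9 cross-inversions

Take each right-half value and tally the left-half values above it:
r = 11: 19, 26, 30 → 3
r = 20: 26, 30 → 2
r = 21: 26, 30 → 2
r = 23: 26, 30 → 2
Cross-inversions: 3 + 2 + 2 + 2 = 9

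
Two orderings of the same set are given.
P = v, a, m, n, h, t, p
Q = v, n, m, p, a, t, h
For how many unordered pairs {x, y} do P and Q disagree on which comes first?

7

Assign each item its position (1..7) in the first ordering, then rewrite the second ordering as that position sequence:
positions: v→1, a→2, m→3, n→4, h→5, t→6, p→7
second ordering as positions: [1, 4, 3, 7, 2, 6, 5]
Discordant pairs = inversions in this position sequence.
1: 0
4: 3, 2 → 2
3: 2 → 1
7: 2, 6, 5 → 3
2: 0
6: 5 → 1
5: 0
Total: 0 + 2 + 1 + 3 + 0 + 1 + 0 = 7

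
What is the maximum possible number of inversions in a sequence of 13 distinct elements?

A reversed (strictly descending) arrangement makes every pair an inversion, giving C(13, 2) inversions.
C(13, 2) = 13·12/2 = 78

78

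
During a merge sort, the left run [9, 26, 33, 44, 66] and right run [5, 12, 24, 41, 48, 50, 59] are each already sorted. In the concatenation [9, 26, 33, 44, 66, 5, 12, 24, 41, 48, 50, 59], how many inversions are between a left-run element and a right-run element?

For each element r of the right run, count left-run elements greater than r:
r = 5: 9, 26, 33, 44, 66 → 5
r = 12: 26, 33, 44, 66 → 4
r = 24: 26, 33, 44, 66 → 4
r = 41: 44, 66 → 2
r = 48: 66 → 1
r = 50: 66 → 1
r = 59: 66 → 1
Cross-inversions: 5 + 4 + 4 + 2 + 1 + 1 + 1 = 18

18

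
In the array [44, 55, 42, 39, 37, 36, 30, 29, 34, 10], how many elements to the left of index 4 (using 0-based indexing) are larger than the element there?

The element at index 4 is 37.
Elements before it: 44, 55, 42, 39
Those larger than 37: 44, 55, 42, 39

4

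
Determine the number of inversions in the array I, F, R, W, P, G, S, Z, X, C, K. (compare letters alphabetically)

24 inversions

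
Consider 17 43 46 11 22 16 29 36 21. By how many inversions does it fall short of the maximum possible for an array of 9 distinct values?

18

Maximum inversions for 9 distinct elements is C(9, 2) = 9·8/2 = 36.
Current inversions — for each element, count later smaller elements:
17: 2
43: 6
46: 6
11: 0
22: 2
16: 0
29: 1
36: 1
21: 0
Current total: 2 + 6 + 6 + 0 + 2 + 0 + 1 + 1 + 0 = 18
Shortfall: 36 − 18 = 18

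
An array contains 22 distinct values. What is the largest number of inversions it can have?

The maximum occurs when the array is in strictly decreasing order: every one of the C(22, 2) pairs is inverted.
C(22, 2) = 22·21/2 = 231

231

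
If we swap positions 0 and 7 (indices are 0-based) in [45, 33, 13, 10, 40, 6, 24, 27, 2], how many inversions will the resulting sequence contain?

Positions 0 and 7 hold 45 and 27; after swapping, the array is [27, 33, 13, 10, 40, 6, 24, 45, 2].
For each element, count later entries that are smaller:
27 → 13, 10, 6, 24, 2 → 5
33 → 13, 10, 6, 24, 2 → 5
13 → 10, 6, 2 → 3
10 → 6, 2 → 2
40 → 6, 24, 2 → 3
6 → 2 → 1
24 → 2 → 1
45 → 2 → 1
2 → none → 0
Sum: 5 + 5 + 3 + 2 + 3 + 1 + 1 + 1 + 0 = 21

21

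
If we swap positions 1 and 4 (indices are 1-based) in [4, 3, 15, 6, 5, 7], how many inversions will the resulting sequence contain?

Inversions: 6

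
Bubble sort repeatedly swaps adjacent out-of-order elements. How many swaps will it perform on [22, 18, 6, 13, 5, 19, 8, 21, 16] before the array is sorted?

19 swaps

Minimum adjacent swaps = number of inversions (each swap of adjacent out-of-order elements removes one inversion and no swap can remove more).
Count inversions — for each element, later elements that are smaller:
22: 18, 6, 13, 5, 19, 8, 21, 16 → 8
18: 6, 13, 5, 8, 16 → 5
6: 5 → 1
13: 5, 8 → 2
5: none → 0
19: 8, 16 → 2
8: none → 0
21: 16 → 1
16: none → 0
Total inversions: 8 + 5 + 1 + 2 + 0 + 2 + 0 + 1 + 0 = 19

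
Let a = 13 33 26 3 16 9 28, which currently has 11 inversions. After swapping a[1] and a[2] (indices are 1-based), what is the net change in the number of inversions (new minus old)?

+1

Positions 1 and 2 hold 13 and 33; after swapping, the array is [33, 13, 26, 3, 16, 9, 28].
Element-by-element contributions:
33: 6
13: 2
26: 3
3: 0
16: 1
9: 0
28: 0
Sum: 6 + 2 + 3 + 0 + 1 + 0 + 0 = 12
Change: 12 − 11 = +1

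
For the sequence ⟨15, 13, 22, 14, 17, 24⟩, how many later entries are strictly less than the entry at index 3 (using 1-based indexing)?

2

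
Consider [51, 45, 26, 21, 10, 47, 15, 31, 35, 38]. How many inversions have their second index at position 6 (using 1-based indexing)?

1 such element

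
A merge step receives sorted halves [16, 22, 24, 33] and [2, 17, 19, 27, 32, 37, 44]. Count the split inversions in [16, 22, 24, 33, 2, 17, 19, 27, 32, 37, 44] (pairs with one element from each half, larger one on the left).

Count, for every r in R, how many entries of L exceed r:
r = 2: 16, 22, 24, 33 → 4
r = 17: 22, 24, 33 → 3
r = 19: 22, 24, 33 → 3
r = 27: 33 → 1
r = 32: 33 → 1
r = 37: none → 0
r = 44: none → 0
Cross-inversions: 4 + 3 + 3 + 1 + 1 + 0 + 0 = 12

12 cross-inversions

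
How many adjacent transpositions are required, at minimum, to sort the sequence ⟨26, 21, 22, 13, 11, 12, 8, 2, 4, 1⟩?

42 adjacent swaps

Minimum adjacent swaps = number of inversions (each swap of adjacent out-of-order elements removes one inversion and no swap can remove more).
Count inversions — for each element, later elements that are smaller:
26: 21, 22, 13, 11, 12, 8, 2, 4, 1 → 9
21: 13, 11, 12, 8, 2, 4, 1 → 7
22: 13, 11, 12, 8, 2, 4, 1 → 7
13: 11, 12, 8, 2, 4, 1 → 6
11: 8, 2, 4, 1 → 4
12: 8, 2, 4, 1 → 4
8: 2, 4, 1 → 3
2: 1 → 1
4: 1 → 1
1: none → 0
Total inversions: 9 + 7 + 7 + 6 + 4 + 4 + 3 + 1 + 1 + 0 = 42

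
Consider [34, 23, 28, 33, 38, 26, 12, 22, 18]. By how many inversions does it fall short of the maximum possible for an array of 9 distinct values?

Maximum inversions for 9 distinct elements is C(9, 2) = 9·8/2 = 36.
Current inversions — for each element, count later smaller elements:
34: 7
23: 3
28: 4
33: 4
38: 4
26: 3
12: 0
22: 1
18: 0
Current total: 7 + 3 + 4 + 4 + 4 + 3 + 0 + 1 + 0 = 26
Shortfall: 36 − 26 = 10

10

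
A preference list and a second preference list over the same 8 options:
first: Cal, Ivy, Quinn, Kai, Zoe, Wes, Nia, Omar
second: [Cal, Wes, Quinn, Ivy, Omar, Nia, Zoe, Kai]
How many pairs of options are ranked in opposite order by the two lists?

Assign each item its position (1..8) in the first ordering, then rewrite the second ordering as that position sequence:
positions: Cal→1, Ivy→2, Quinn→3, Kai→4, Zoe→5, Wes→6, Nia→7, Omar→8
second ordering as positions: [1, 6, 3, 2, 8, 7, 5, 4]
Discordant pairs = inversions in this position sequence.
1: 0
6: 3, 2, 5, 4 → 4
3: 2 → 1
2: 0
8: 7, 5, 4 → 3
7: 5, 4 → 2
5: 4 → 1
4: 0
Total: 0 + 4 + 1 + 0 + 3 + 2 + 1 + 0 = 11

There are 11 pairs.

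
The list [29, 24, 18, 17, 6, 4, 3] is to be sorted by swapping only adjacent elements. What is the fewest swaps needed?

21 adjacent swaps

The minimum number of adjacent swaps to sort an array equals its inversion count, since every such swap removes exactly one inversion.
Count inversions — for each element, later elements that are smaller:
29: 24, 18, 17, 6, 4, 3 → 6
24: 18, 17, 6, 4, 3 → 5
18: 17, 6, 4, 3 → 4
17: 6, 4, 3 → 3
6: 4, 3 → 2
4: 3 → 1
3: none → 0
Total inversions: 6 + 5 + 4 + 3 + 2 + 1 + 0 = 21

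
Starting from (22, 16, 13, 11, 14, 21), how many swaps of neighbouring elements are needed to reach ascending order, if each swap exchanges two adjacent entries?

There are 9 adjacent swaps.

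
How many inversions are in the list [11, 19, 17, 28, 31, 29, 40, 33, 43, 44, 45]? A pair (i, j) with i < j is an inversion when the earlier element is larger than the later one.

Element-by-element contributions:
11 → none → 0
19 → 17 → 1
17 → none → 0
28 → none → 0
31 → 29 → 1
29 → none → 0
40 → 33 → 1
33 → none → 0
43 → none → 0
44 → none → 0
45 → none → 0
Sum: 0 + 1 + 0 + 0 + 1 + 0 + 1 + 0 + 0 + 0 + 0 = 3

3 inversions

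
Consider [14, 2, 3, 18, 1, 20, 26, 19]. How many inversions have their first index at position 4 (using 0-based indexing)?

The element at index 4 is 1.
Elements after it: 20, 26, 19
None of them are smaller than 1.

0 such elements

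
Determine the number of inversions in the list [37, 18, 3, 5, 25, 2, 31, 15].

16 inversions

Sweep left to right; for each value list the smaller values that follow it:
37 → 18, 3, 5, 25, 2, 31, 15 → 7
18 → 3, 5, 2, 15 → 4
3 → 2 → 1
5 → 2 → 1
25 → 2, 15 → 2
2 → none → 0
31 → 15 → 1
15 → none → 0
Sum: 7 + 4 + 1 + 1 + 2 + 0 + 1 + 0 = 16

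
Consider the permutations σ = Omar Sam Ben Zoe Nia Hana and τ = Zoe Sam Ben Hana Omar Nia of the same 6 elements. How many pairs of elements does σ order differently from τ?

Assign each item its position (1..6) in the first ordering, then rewrite the second ordering as that position sequence:
positions: Omar→1, Sam→2, Ben→3, Zoe→4, Nia→5, Hana→6
second ordering as positions: [4, 2, 3, 6, 1, 5]
Discordant pairs = inversions in this position sequence.
4: 2, 3, 1 → 3
2: 1 → 1
3: 1 → 1
6: 1, 5 → 2
1: 0
5: 0
Total: 3 + 1 + 1 + 2 + 0 + 0 = 7

7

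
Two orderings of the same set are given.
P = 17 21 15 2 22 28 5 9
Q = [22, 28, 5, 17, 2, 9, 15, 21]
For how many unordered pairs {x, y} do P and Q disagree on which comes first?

Assign each item its position (1..8) in the first ordering, then rewrite the second ordering as that position sequence:
positions: 17→1, 21→2, 15→3, 2→4, 22→5, 28→6, 5→7, 9→8
second ordering as positions: [5, 6, 7, 1, 4, 8, 3, 2]
Discordant pairs = inversions in this position sequence.
5: 1, 4, 3, 2 → 4
6: 1, 4, 3, 2 → 4
7: 1, 4, 3, 2 → 4
1: 0
4: 3, 2 → 2
8: 3, 2 → 2
3: 2 → 1
2: 0
Total: 4 + 4 + 4 + 0 + 2 + 2 + 1 + 0 = 17

17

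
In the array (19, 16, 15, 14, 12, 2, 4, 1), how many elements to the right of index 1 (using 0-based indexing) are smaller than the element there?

The element at index 1 is 16.
Elements after it: 15, 14, 12, 2, 4, 1
Those smaller than 16: 15, 14, 12, 2, 4, 1

6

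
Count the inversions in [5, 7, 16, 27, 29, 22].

Inversions: 2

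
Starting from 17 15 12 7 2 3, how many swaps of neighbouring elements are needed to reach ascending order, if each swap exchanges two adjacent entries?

14

The minimum number of adjacent swaps to sort an array equals its inversion count, since every such swap removes exactly one inversion.
Count inversions — for each element, later elements that are smaller:
17: 15, 12, 7, 2, 3 → 5
15: 12, 7, 2, 3 → 4
12: 7, 2, 3 → 3
7: 2, 3 → 2
2: none → 0
3: none → 0
Total inversions: 5 + 4 + 3 + 2 + 0 + 0 = 14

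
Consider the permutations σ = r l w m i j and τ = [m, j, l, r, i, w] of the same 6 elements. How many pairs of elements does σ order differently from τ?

9

Assign each item its position (1..6) in the first ordering, then rewrite the second ordering as that position sequence:
positions: r→1, l→2, w→3, m→4, i→5, j→6
second ordering as positions: [4, 6, 2, 1, 5, 3]
Discordant pairs = inversions in this position sequence.
4: 2, 1, 3 → 3
6: 2, 1, 5, 3 → 4
2: 1 → 1
1: 0
5: 3 → 1
3: 0
Total: 3 + 4 + 1 + 0 + 1 + 0 = 9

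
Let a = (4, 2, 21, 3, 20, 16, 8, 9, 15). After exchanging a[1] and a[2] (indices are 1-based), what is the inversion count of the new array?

There are 14 inversions.

Positions 1 and 2 hold 4 and 2; after swapping, the array is [2, 4, 21, 3, 20, 16, 8, 9, 15].
For each element, count later entries that are smaller:
2: 0
4: 1
21: 6
3: 0
20: 4
16: 3
8: 0
9: 0
15: 0
Sum: 0 + 1 + 6 + 0 + 4 + 3 + 0 + 0 + 0 = 14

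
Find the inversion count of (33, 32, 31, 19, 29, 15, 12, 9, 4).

35

Count, for each position, how many later elements it exceeds:
33: 8
32: 7
31: 6
19: 4
29: 4
15: 3
12: 2
9: 1
4: 0
Sum: 8 + 7 + 6 + 4 + 4 + 3 + 2 + 1 + 0 = 35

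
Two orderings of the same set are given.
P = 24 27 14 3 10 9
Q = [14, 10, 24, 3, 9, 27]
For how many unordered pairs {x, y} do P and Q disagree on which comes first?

Assign each item its position (1..6) in the first ordering, then rewrite the second ordering as that position sequence:
positions: 24→1, 27→2, 14→3, 3→4, 10→5, 9→6
second ordering as positions: [3, 5, 1, 4, 6, 2]
Discordant pairs = inversions in this position sequence.
3: 1, 2 → 2
5: 1, 4, 2 → 3
1: 0
4: 2 → 1
6: 2 → 1
2: 0
Total: 2 + 3 + 0 + 1 + 1 + 0 = 7

Disagreeing pairs: 7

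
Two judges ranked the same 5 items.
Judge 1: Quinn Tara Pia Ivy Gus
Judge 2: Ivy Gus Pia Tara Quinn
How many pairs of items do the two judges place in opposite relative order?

There are 9 discordant pairs.

Assign each item its position (1..5) in the first ordering, then rewrite the second ordering as that position sequence:
positions: Quinn→1, Tara→2, Pia→3, Ivy→4, Gus→5
second ordering as positions: [4, 5, 3, 2, 1]
Discordant pairs = inversions in this position sequence.
4: 3, 2, 1 → 3
5: 3, 2, 1 → 3
3: 2, 1 → 2
2: 1 → 1
1: 0
Total: 3 + 3 + 2 + 1 + 0 = 9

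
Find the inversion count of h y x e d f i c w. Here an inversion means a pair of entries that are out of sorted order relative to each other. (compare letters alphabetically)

22 inversions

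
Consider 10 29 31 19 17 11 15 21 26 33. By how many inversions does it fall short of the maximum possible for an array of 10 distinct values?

Maximum inversions for 10 distinct elements is C(10, 2) = 10·9/2 = 45.
Current inversions — for each element, count later smaller elements:
10: 0
29: 6
31: 6
19: 3
17: 2
11: 0
15: 0
21: 0
26: 0
33: 0
Current total: 0 + 6 + 6 + 3 + 2 + 0 + 0 + 0 + 0 + 0 = 17
Shortfall: 45 − 17 = 28

28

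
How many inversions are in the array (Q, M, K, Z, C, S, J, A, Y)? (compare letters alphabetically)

21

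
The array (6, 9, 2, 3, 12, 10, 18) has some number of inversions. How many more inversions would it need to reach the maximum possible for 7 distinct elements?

16

Maximum inversions for 7 distinct elements is C(7, 2) = 7·6/2 = 21.
Current inversions — for each element, count later smaller elements:
6: 2
9: 2
2: 0
3: 0
12: 1
10: 0
18: 0
Current total: 2 + 2 + 0 + 0 + 1 + 0 + 0 = 5
Shortfall: 21 − 5 = 16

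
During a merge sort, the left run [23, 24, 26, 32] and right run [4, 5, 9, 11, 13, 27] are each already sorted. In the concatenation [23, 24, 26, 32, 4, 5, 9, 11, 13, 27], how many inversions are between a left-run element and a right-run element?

For each element r of the right run, count left-run elements greater than r:
r = 4: 23, 24, 26, 32 → 4
r = 5: 23, 24, 26, 32 → 4
r = 9: 23, 24, 26, 32 → 4
r = 11: 23, 24, 26, 32 → 4
r = 13: 23, 24, 26, 32 → 4
r = 27: 32 → 1
Cross-inversions: 4 + 4 + 4 + 4 + 4 + 1 = 21

21 split inversions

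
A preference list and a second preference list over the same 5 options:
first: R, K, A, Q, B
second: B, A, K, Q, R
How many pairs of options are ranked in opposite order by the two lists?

Assign each item its position (1..5) in the first ordering, then rewrite the second ordering as that position sequence:
positions: R→1, K→2, A→3, Q→4, B→5
second ordering as positions: [5, 3, 2, 4, 1]
Discordant pairs = inversions in this position sequence.
5: 3, 2, 4, 1 → 4
3: 2, 1 → 2
2: 1 → 1
4: 1 → 1
1: 0
Total: 4 + 2 + 1 + 1 + 0 = 8

There are 8 pairs.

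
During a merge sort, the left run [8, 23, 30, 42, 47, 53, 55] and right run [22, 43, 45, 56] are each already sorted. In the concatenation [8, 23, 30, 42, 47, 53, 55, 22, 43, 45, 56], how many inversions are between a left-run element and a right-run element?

There are 12 cross-inversions.

Take each right-half value and tally the left-half values above it:
r = 22: 23, 30, 42, 47, 53, 55 → 6
r = 43: 47, 53, 55 → 3
r = 45: 47, 53, 55 → 3
r = 56: none → 0
Cross-inversions: 6 + 3 + 3 + 0 = 12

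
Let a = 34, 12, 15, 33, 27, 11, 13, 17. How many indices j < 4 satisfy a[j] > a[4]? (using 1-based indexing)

1

The element at index 4 is 33.
Elements before it: 34, 12, 15
Those larger than 33: 34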